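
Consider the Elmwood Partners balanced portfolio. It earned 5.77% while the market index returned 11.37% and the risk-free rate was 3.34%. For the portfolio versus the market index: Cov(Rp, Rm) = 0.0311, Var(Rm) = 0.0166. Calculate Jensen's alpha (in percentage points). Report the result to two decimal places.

-12.61

β = Cov / Var = 0.0311 / 0.0166 = 1.8735
E[R] = Rf + β(Rm − Rf) = 3.34% + 1.8735 × (11.37% − 3.34%) = 18.3842%
α = Rp − E[R] = 5.77% − 18.3842% = -12.6142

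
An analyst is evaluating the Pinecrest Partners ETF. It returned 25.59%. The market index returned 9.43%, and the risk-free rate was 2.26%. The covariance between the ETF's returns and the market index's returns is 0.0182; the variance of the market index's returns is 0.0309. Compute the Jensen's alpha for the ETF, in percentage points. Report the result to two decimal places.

β = Cov / Var = 0.0182 / 0.0309 = 0.5890
E[R] = Rf + β(Rm − Rf) = 2.26% + 0.5890 × (9.43% − 2.26%) = 6.4831%
α = Rp − E[R] = 25.59% − 6.4831% = 19.1069

19.11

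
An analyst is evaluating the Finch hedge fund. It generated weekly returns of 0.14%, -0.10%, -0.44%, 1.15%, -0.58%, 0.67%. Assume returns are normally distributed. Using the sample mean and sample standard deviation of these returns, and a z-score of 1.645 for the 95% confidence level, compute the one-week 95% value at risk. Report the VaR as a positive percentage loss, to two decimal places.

0.95

r̄ = (0.14 − 0.1 − 0.44 + 1.15 − 0.58 + 0.67) / 6 = 0.1400%
Sample σ = √[Σ(r − r̄)² / 5] = √[2.2134 / 5] = √0.4427 = 0.6654%
VaR = −(r̄ − z·σ) = −(0.1400 − 1.645 × 0.6654) = −(-0.9546) = 0.9546%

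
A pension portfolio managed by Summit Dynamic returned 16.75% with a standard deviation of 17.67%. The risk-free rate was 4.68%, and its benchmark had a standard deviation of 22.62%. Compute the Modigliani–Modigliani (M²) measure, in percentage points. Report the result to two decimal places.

20.13

Sharpe = (Rp − Rf) / σp = (16.75% − 4.68%) / 17.67% = 0.6831
M² = Rf + Sharpe × σm = 4.68% + 0.6831 × 22.62% = 20.1317%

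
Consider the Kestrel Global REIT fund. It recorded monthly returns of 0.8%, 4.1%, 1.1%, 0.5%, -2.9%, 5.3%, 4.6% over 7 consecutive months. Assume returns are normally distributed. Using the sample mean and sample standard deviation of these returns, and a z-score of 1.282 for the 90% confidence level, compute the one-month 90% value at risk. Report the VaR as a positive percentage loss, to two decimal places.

1.79

Mean return r̄ = 13.50 / 7 = 1.9286%
Sample std dev = √[50.5343 / 6] = 2.9021%
VaR = −(r̄ − z·σ) = −(1.9286 − 1.282 × 2.9021) = −(-1.7919) = 1.7919%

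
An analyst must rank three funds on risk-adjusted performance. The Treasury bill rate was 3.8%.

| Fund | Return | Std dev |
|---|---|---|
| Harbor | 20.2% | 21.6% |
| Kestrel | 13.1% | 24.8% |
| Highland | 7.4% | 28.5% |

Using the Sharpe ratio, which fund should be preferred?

Harbor

Harbor: Sharpe ratio = (20.2% − 3.8%) / 21.6% = 0.759
Kestrel: Sharpe ratio = (13.1% − 3.8%) / 24.8% = 0.375
Highland: Sharpe ratio = (7.4% − 3.8%) / 28.5% = 0.126
Highest: Harbor (0.759).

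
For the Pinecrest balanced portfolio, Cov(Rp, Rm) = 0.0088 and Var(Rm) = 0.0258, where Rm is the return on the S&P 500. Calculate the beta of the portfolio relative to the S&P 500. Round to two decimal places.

β = Cov(Rp, Rm) / Var(Rm) = 0.0088 / 0.0258 = 0.3411

0.34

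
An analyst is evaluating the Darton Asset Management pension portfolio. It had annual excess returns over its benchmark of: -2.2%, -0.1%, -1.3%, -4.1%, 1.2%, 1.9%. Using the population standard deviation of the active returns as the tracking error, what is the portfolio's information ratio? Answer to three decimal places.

-0.377

r̄ = (-2.2 − 0.1 − 1.3 − 4.1 + 1.2 + 1.9) / 6 = -0.7667%
Population std dev = √[24.8733 / 6] = 2.0361%
IR = r̄ / tracking error = -0.7667 / 2.0361 = -0.3766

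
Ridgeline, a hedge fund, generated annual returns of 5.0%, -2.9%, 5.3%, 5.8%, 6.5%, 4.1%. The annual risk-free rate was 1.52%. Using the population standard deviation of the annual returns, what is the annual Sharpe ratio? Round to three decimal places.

0.775

μ = (5 − 2.9 + 5.3 + 5.8 + 6.5 + 4.1) / 6 = 3.9667%
Population σ = √[Σ(r − μ)² / 6] = √[59.7933 / 6] = √9.9656 = 3.1568%
Sharpe = (μ − rf) / σ = (3.9667 − 1.52) / 3.1568 = 2.4467 / 3.1568 = 0.7751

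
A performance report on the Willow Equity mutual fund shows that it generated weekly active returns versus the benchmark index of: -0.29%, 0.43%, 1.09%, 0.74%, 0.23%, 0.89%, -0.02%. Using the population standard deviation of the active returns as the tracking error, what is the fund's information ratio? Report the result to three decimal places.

r̄ = (-0.29 + 0.43 + 1.09 + 0.74 + 0.23 + 0.89 − 0.02) / 7 = 3.070 / 7 = 0.4386%
Population std dev = √[1.5037 / 7] = 0.4635%
IR = r̄ / tracking error = 0.4386 / 0.4635 = 0.9463

0.946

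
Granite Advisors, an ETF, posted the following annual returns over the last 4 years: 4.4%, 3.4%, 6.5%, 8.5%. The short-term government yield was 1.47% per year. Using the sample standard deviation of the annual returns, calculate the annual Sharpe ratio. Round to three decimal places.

1.863

r̄ = (4.4 + 3.4 + 6.5 + 8.5) / 4 = 5.7000%
Σ(r − r̄)² = 15.4600; sample σ = √(15.4600/3) = 2.2701%
Sharpe = (r̄ − rf) / σ = (5.7000 − 1.47) / 2.2701 = 4.2300 / 2.2701 = 1.8634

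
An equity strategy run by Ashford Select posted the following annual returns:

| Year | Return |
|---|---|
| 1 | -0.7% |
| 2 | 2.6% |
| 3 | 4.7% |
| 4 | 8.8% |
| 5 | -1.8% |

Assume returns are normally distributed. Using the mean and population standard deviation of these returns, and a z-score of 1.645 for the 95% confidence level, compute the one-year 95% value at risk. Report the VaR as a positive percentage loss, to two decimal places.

3.57

μ = (-0.7 + 2.6 + 4.7 + 8.8 − 1.8) / 5 = 13.60 / 5 = 2.7200%
Σ(r − μ)² = (-0.7 − 2.7200)² + (2.6 − 2.7200)² + (4.7 − 2.7200)² + … = 73.0280
population σ = √(73.0280 / 5) = √14.6056 = 3.8217%
VaR = −(μ − z·σ) = −(2.7200 − 1.645 × 3.8217) = −(-3.5667) = 3.5667%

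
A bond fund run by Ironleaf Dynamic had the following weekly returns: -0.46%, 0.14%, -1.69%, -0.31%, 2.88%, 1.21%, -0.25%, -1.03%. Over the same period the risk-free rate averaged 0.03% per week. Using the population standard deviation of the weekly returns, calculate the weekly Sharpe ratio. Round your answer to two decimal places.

r̄ = (-0.46 + 0.14 − 1.69 − 0.31 + 2.88 + 1.21 − 0.25 − 1.03) / 8 = 0.0613%
Population σ = √[Σ(r − r̄)² / 8] = √[14.0353 / 8] = √1.7544 = 1.3245%
Sharpe = (r̄ − rf) / σ = (0.0613 − 0.03) / 1.3245 = 0.0313 / 1.3245 = 0.0236

0.02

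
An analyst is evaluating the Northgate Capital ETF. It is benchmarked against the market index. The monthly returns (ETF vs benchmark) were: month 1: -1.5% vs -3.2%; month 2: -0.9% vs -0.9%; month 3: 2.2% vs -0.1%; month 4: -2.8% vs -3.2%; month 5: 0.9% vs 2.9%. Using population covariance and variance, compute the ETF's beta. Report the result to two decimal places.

r̄p = -0.4200%,  r̄m = -0.9000%
Cov = Σ(rp − r̄p)(rm − r̄m) / 5 = 3.0140
Var(rm) = Σ(rm − r̄m)² / 5 = 5.1320
β = Cov / Var = 3.0140 / 5.1320 = 0.5873

0.59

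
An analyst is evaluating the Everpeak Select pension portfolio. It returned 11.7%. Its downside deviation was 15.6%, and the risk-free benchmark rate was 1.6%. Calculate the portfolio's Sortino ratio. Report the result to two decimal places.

0.65

Sortino = (Rp − Rf) / σd = (11.7% − 1.6%) / 15.6% = 10.10% / 15.6% = 0.6474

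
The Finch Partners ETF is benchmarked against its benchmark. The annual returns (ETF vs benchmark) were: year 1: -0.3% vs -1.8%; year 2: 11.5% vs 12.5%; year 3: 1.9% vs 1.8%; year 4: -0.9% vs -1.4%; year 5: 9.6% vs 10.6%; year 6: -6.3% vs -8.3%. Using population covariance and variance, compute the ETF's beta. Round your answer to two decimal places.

r̄p = 2.5833%,  r̄m = 2.2333%
Cov = Σ(rp − r̄p)(rm − r̄m) / 6 = 44.7339
Var(rm) = Σ(rm − r̄m)² / 6 = 52.6689
β = Cov / Var = 44.7339 / 52.6689 = 0.8493

0.85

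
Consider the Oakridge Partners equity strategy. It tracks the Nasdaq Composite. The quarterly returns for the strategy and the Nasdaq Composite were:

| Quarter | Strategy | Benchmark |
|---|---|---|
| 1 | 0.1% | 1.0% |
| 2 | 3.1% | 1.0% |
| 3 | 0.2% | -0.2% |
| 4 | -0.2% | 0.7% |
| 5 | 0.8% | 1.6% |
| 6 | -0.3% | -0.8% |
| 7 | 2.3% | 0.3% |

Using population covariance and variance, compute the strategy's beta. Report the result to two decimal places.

0.54

r̄p = 0.8571%,  r̄m = 0.5143%
Cov = Σ(rp − r̄p)(rm − r̄m) / 7 = 0.3063
Var(rm) = Σ(rm − r̄m)² / 7 = 0.5669
β = Cov / Var = 0.3063 / 0.5669 = 0.5403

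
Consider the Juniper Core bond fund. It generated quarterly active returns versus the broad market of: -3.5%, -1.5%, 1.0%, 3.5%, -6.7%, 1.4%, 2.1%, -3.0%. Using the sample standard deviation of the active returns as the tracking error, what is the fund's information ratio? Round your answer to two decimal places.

-0.24

μ = (-3.5 − 1.5 + 1 + 3.5 − 6.7 + 1.4 + 2.1 − 3) / 8 = -0.8375%
Sample σ = √[Σ(r − μ)² / 7] = √[82.3988 / 7] = √11.7713 = 3.4309%
IR = μ / tracking error = -0.8375 / 3.4309 = -0.2441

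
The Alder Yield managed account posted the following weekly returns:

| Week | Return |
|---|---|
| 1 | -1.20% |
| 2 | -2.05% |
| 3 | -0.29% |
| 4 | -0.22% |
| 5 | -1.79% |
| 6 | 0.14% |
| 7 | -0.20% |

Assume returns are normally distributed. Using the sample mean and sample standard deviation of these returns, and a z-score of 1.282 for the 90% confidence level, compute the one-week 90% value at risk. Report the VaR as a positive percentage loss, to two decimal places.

r̄ = (-1.2 − 2.05 − 0.29 − 0.22 − 1.79 + 0.14 − 0.2) / 7 = -5.610 / 7 = -0.8014%
Σ(r − r̄)² = (-1.2 − (-0.8014))² + (-2.05 − (-0.8014))² + … = 4.5427
sample σ = √(4.5427 / 6) = √0.7571 = 0.8701%
VaR = −(r̄ − z·σ) = −(-0.8014 − 1.282 × 0.8701) = −(-1.9169) = 1.9169%

1.92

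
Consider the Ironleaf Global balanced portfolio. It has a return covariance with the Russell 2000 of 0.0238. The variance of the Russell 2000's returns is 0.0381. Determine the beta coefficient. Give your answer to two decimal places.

β = Cov(Rp, Rm) / Var(Rm) = 0.0238 / 0.0381 = 0.6247

0.62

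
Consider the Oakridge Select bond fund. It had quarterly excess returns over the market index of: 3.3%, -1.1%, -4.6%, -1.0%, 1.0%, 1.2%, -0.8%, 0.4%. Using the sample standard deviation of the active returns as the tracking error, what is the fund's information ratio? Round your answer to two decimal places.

-0.09

μ = (3.3 − 1.1 − 4.6 − 1 + 1 + 1.2 − 0.8 + 0.4) / 8 = -1.60 / 8 = -0.2000%
Sample σ = √[Σ(r − μ)² / 7] = √[37.1800 / 7] = √5.3114 = 2.3046%
IR = μ / tracking error = -0.2000 / 2.3046 = -0.0868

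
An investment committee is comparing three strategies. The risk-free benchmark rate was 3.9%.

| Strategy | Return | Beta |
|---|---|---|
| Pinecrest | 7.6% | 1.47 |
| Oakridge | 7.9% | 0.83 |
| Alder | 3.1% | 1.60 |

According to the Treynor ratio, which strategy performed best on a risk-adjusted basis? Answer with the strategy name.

Pinecrest: Treynor = (7.6% − 3.9%) / 1.47 = 2.517
Oakridge: Treynor = (7.9% − 3.9%) / 0.83 = 4.819
Alder: Treynor = (3.1% − 3.9%) / 1.60 = -0.500
Highest: Oakridge (4.819).

Oakridge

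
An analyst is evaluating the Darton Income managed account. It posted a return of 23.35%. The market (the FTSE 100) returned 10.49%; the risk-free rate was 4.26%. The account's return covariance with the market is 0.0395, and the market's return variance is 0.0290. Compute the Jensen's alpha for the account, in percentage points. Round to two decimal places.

β = Cov / Var = 0.0395 / 0.0290 = 1.3621
E[R] = Rf + β(Rm − Rf) = 4.26% + 1.3621 × (10.49% − 4.26%) = 12.7459%
α = Rp − E[R] = 23.35% − 12.7459% = 10.6041

10.60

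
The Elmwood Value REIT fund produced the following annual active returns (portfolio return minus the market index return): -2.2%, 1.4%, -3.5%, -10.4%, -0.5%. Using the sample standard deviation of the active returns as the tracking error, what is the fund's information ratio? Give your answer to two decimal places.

-0.67

μ = (-2.2 + 1.4 − 3.5 − 10.4 − 0.5) / 5 = -15.20 / 5 = -3.0400%
Sample σ = √[Σ(r − μ)² / 4] = √[81.2520 / 4] = √20.3130 = 4.5070%
IR = μ / tracking error = -3.0400 / 4.5070 = -0.6745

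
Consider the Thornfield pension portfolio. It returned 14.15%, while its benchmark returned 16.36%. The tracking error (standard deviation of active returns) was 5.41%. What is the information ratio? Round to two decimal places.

-0.41

IR = (Rp − Rb) / TE = (14.15% − 16.36%) / 5.41% = -2.21% / 5.41% = -0.4085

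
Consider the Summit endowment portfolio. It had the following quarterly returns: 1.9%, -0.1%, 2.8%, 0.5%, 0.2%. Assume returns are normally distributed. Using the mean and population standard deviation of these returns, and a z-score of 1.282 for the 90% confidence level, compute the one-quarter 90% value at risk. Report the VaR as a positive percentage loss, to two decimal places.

0.36

Mean return r̄ = 5.30 / 5 = 1.0600%
Σ(r − r̄)² = (1.9 − 1.0600)² + (-0.1 − 1.0600)² + … = 6.1320
population σ = √(6.1320 / 5) = √1.2264 = 1.1074%
VaR = −(r̄ − z·σ) = −(1.0600 − 1.282 × 1.1074) = −(-0.3597) = 0.3597%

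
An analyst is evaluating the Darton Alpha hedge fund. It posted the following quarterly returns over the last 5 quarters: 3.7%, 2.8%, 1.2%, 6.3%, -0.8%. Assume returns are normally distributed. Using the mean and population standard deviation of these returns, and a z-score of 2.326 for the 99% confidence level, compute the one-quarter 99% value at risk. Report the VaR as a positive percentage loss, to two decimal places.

r̄ = (3.7 + 2.8 + 1.2 + 6.3 − 0.8) / 5 = 2.6400%
Population std dev = √[28.4520 / 5] = 2.3855%
VaR = −(r̄ − z·σ) = −(2.6400 − 2.326 × 2.3855) = −(-2.9087) = 2.9087%

2.91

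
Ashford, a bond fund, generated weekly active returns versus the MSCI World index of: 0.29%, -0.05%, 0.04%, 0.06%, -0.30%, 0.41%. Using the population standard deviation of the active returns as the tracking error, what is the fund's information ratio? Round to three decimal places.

0.327

r̄ = (0.29 − 0.05 + 0.04 + 0.06 − 0.3 + 0.41) / 6 = 0.0750%
Population std dev = √[0.3162 / 6] = 0.2296%
IR = r̄ / tracking error = 0.0750 / 0.2296 = 0.3267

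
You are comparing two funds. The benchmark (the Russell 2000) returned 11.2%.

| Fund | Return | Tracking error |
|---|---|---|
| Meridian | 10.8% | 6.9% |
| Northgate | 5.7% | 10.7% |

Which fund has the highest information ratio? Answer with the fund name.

Meridian: IR = (10.8% − 11.2%) / 6.9% = -0.058
Northgate: IR = (5.7% − 11.2%) / 10.7% = -0.514
Highest: Meridian (-0.058).

Meridian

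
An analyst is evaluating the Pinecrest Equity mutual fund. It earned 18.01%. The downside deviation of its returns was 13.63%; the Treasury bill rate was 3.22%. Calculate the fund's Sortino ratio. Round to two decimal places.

Sortino = (Rp − Rf) / σd = (18.01% − 3.22%) / 13.63% = 14.79% / 13.63% = 1.0851

1.09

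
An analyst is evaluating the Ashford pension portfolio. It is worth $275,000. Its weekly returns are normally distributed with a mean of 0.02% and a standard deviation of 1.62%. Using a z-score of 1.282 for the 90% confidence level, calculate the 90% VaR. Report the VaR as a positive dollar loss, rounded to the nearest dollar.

$5,656

Return at the 90% tail: μ − z·σ = 0.02% − 1.282 × 1.62% = 0.02 − 2.07684 = -2.05684%
VaR = −(-2.05684%) × $275,000 = 2.05684% × $275,000 = $5,656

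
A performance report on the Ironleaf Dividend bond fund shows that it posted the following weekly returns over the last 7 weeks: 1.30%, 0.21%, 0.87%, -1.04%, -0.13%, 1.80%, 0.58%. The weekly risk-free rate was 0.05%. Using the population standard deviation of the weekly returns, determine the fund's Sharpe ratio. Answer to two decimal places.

r̄ = (1.3 + 0.21 + 0.87 − 1.04 − 0.13 + 1.8 + 0.58) / 7 = 3.590 / 7 = 0.5129%
Σ(r − r̄)² = (1.3 − 0.5129)² + (0.21 − 0.5129)² + … = 5.3247
population σ = √(5.3247 / 7) = √0.7607 = 0.8722%
Sharpe = (r̄ − rf) / σ = (0.5129 − 0.05) / 0.8722 = 0.4629 / 0.8722 = 0.5307

0.53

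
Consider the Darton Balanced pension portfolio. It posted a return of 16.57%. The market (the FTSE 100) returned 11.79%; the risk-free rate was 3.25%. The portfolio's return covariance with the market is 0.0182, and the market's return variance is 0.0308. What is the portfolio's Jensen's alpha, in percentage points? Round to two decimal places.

8.27

β = Cov / Var = 0.0182 / 0.0308 = 0.5909
E[R] = Rf + β(Rm − Rf) = 3.25% + 0.5909 × (11.79% − 3.25%) = 8.2963%
α = Rp − E[R] = 16.57% − 8.2963% = 8.2737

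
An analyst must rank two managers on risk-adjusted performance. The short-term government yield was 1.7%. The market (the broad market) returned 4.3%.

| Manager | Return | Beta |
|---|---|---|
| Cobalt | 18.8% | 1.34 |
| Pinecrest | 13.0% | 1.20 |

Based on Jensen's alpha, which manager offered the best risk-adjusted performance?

Cobalt

Cobalt: α = 18.8% − [1.7% + 1.34 × (4.3% − 1.7%)] = 13.616
Pinecrest: α = 13.0% − [1.7% + 1.20 × (4.3% − 1.7%)] = 8.180
Highest: Cobalt (13.616).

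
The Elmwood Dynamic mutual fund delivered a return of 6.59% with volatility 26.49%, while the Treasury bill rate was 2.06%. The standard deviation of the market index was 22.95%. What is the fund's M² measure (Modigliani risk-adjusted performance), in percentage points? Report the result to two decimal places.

Sharpe = (Rp − Rf) / σp = (6.59% − 2.06%) / 26.49% = 0.1710
M² = Rf + Sharpe × σm = 2.06% + 0.1710 × 22.95% = 5.9845%

5.98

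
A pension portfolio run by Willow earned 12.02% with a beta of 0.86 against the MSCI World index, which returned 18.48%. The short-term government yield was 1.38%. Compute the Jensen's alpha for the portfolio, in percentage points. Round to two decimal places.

CAPM expected return = Rf + β(Rm − Rf) = 1.38% + 0.86 × (18.48% − 1.38%) = 1.38 + 0.86 × 17.10 = 16.0860%
Jensen's α = Rp − E[R] = 12.02% − 16.0860% = -4.0660

-4.07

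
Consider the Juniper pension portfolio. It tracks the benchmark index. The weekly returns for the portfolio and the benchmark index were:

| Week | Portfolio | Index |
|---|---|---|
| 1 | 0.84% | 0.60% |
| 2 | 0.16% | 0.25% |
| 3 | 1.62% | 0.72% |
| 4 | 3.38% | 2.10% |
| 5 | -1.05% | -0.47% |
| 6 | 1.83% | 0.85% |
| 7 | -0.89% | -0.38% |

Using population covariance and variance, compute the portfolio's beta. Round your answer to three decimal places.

1.796

r̄p = 0.8414%,  r̄m = 0.5243%
Cov = Σ(rp − r̄p)(rm − r̄m) / 7 = 1.1582
Var(rm) = Σ(rm − r̄m)² / 7 = 0.6449
β = Cov / Var = 1.1582 / 0.6449 = 1.7959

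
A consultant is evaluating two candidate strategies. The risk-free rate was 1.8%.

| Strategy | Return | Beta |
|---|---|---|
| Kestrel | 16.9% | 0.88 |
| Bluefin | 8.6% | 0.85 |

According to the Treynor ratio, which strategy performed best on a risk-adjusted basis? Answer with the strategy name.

Kestrel: Treynor = (16.9% − 1.8%) / 0.88 = 17.159
Bluefin: Treynor = (8.6% − 1.8%) / 0.85 = 8.000
Highest: Kestrel (17.159).

Kestrel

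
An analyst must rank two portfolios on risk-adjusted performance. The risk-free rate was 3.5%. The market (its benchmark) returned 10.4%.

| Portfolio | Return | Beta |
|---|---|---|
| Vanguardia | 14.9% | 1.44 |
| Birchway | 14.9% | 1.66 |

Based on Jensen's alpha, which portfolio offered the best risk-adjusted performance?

Vanguardia: α = 14.9% − [3.5% + 1.44 × (10.4% − 3.5%)] = 1.464
Birchway: α = 14.9% − [3.5% + 1.66 × (10.4% − 3.5%)] = -0.054
Highest: Vanguardia (1.464).

Vanguardia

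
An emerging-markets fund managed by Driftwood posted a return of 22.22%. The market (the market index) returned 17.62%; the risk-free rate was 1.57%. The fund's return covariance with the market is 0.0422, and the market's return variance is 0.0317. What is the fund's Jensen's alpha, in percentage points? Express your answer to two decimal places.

β = Cov / Var = 0.0422 / 0.0317 = 1.3312
E[R] = Rf + β(Rm − Rf) = 1.57% + 1.3312 × (17.62% − 1.57%) = 22.9358%
α = Rp − E[R] = 22.22% − 22.9358% = -0.7158

-0.72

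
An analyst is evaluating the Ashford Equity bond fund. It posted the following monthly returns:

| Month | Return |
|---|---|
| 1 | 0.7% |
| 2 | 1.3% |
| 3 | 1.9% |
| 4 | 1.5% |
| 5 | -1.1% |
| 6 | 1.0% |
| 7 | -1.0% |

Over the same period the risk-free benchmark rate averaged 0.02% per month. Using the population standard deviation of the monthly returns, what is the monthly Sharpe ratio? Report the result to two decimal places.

r̄ = (0.7 + 1.3 + 1.9 + 1.5 − 1.1 + 1 − 1) / 7 = 4.30 / 7 = 0.6143%
Σ(r − r̄)² = (0.7 − 0.6143)² + (1.3 − 0.6143)² + … = 8.6086
σ = √[8.6086 / 7] = 1.1090%
Sharpe = (r̄ − rf) / σ = (0.6143 − 0.02) / 1.1090 = 0.5943 / 1.1090 = 0.5359

0.54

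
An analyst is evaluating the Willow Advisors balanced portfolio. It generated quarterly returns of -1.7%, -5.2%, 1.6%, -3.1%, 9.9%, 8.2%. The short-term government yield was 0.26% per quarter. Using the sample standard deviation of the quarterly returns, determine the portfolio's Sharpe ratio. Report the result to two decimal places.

Mean return r̄ = 9.70 / 6 = 1.6167%
Σ(r − r̄)² = (-1.7 − 1.6167)² + (-5.2 − 1.6167)² + … = 191.6683
σ = √[191.6683 / 5] = 6.1914%
Sharpe = (r̄ − rf) / σ = (1.6167 − 0.26) / 6.1914 = 1.3567 / 6.1914 = 0.2191

0.22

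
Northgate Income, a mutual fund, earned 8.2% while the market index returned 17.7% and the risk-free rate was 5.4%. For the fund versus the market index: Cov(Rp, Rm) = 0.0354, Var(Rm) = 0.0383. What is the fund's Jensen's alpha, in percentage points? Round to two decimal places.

-8.57

β = Cov / Var = 0.0354 / 0.0383 = 0.9243
E[R] = Rf + β(Rm − Rf) = 5.4% + 0.9243 × (17.7% − 5.4%) = 16.7689%
α = Rp − E[R] = 8.2% − 16.7689% = -8.5689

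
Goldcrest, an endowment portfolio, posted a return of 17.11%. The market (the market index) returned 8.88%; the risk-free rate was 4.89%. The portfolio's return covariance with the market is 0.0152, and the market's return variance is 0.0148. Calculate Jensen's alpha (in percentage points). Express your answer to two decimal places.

8.12

β = Cov / Var = 0.0152 / 0.0148 = 1.0270
E[R] = Rf + β(Rm − Rf) = 4.89% + 1.0270 × (8.88% − 4.89%) = 8.9877%
α = Rp − E[R] = 17.11% − 8.9877% = 8.1223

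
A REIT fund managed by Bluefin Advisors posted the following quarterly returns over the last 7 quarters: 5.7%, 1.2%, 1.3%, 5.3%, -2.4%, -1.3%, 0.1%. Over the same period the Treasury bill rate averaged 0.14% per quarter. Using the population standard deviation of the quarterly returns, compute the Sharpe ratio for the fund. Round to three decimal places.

r̄ = (5.7 + 1.2 + 1.3 + 5.3 − 2.4 − 1.3 + 0.1) / 7 = 1.4143%
Σ(r − r̄)² = (5.7 − 1.4143)² + (1.2 − 1.4143)² + … = 57.1686
σ = √[57.1686 / 7] = 2.8578%
Sharpe = (r̄ − rf) / σ = (1.4143 − 0.14) / 2.8578 = 1.2743 / 2.8578 = 0.4459

0.446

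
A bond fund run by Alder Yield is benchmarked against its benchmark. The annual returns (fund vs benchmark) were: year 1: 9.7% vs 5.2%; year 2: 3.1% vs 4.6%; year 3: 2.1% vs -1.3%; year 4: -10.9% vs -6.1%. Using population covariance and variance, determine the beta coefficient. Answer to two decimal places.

1.47

r̄p = 1.0000%,  r̄m = 0.6000%
Cov = Σ(rp − r̄p)(rm − r̄m) / 4 = 31.5150
Var(rm) = Σ(rm − r̄m)² / 4 = 21.4150
β = Cov / Var = 31.5150 / 21.4150 = 1.4716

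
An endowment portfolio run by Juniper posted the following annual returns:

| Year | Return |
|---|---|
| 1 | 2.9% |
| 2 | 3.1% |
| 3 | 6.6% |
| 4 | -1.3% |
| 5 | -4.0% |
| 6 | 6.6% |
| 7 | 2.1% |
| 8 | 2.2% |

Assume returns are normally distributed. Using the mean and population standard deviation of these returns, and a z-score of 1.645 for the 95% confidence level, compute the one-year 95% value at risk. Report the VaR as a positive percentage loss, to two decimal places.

3.26

r̄ = (2.9 + 3.1 + 6.6 − 1.3 − 4 + 6.6 + 2.1 + 2.2) / 8 = 2.2750%
Σ(r − r̄)² = (2.9 − 2.2750)² + (3.1 − 2.2750)² + … = 90.6750
σ = √[90.6750 / 8] = 3.3667%
VaR = −(r̄ − z·σ) = −(2.2750 − 1.645 × 3.3667) = −(-3.2632) = 3.2632%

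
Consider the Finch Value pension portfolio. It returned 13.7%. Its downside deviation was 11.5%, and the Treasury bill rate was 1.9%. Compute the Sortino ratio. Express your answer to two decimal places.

1.03

Sortino = (Rp − Rf) / σd = (13.7% − 1.9%) / 11.5% = 11.80% / 11.5% = 1.0261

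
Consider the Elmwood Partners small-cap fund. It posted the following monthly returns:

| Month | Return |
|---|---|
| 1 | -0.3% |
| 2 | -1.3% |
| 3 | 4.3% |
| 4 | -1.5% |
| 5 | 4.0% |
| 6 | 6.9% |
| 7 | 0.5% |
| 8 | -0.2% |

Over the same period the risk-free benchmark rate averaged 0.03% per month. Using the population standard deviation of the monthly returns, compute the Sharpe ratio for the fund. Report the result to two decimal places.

0.52

r̄ = (-0.3 − 1.3 + 4.3 − 1.5 + 4 + 6.9 + 0.5 − 0.2) / 8 = 12.40 / 8 = 1.5500%
Population std dev = √[67.2000 / 8] = 2.8983%
Sharpe = (r̄ − rf) / σ = (1.5500 − 0.03) / 2.8983 = 1.5200 / 2.8983 = 0.5244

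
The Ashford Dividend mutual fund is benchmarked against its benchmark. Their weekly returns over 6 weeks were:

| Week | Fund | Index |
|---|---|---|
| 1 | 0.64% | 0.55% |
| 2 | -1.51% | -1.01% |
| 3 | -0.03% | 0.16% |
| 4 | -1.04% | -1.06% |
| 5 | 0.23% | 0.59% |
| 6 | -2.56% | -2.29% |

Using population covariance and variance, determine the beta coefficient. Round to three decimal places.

1.045

r̄p = -0.7117%,  r̄m = -0.5100%
Cov = Σ(rp − r̄p)(rm − r̄m) / 6 = 1.1325
Var(rm) = Σ(rm − r̄m)² / 6 = 1.0839
β = Cov / Var = 1.1325 / 1.0839 = 1.0448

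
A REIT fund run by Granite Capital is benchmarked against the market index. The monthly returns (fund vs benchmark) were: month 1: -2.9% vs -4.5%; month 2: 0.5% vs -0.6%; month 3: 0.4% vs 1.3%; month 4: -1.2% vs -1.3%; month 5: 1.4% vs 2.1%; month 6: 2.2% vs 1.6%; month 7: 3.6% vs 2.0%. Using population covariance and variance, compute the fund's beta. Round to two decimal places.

0.81

r̄p = 0.5714%,  r̄m = 0.0857%
Cov = Σ(rp − r̄p)(rm − r̄m) / 7 = 4.0210
Var(rm) = Σ(rm − r̄m)² / 7 = 4.9869
β = Cov / Var = 4.0210 / 4.9869 = 0.8063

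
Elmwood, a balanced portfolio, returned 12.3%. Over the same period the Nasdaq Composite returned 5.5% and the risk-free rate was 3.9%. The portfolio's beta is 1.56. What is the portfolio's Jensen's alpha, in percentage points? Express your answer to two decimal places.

CAPM expected return = Rf + β(Rm − Rf) = 3.9% + 1.56 × (5.5% − 3.9%) = 3.9 + 1.56 × 1.60 = 6.3960%
Jensen's α = Rp − E[R] = 12.3% − 6.3960% = 5.9040

5.90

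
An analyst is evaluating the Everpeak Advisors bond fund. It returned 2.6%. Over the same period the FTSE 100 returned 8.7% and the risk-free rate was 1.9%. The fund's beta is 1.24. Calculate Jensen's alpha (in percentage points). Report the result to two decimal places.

CAPM expected return = Rf + β(Rm − Rf) = 1.9% + 1.24 × (8.7% − 1.9%) = 1.9 + 1.24 × 6.80 = 10.3320%
Jensen's α = Rp − E[R] = 2.6% − 10.3320% = -7.7320

-7.73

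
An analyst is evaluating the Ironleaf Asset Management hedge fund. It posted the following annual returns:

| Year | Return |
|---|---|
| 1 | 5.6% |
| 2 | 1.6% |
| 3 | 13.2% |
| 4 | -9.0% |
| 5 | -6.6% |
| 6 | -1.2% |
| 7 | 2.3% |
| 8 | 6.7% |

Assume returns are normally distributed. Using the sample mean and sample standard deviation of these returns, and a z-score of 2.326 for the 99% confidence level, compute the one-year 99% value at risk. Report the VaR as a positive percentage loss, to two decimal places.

15.21

μ = (5.6 + 1.6 + 13.2 − 9 − 6.6 − 1.2 + 2.3 + 6.7) / 8 = 1.5750%
Σ(r − μ)² = (5.6 − 1.5750)² + (1.6 − 1.5750)² + … = 364.4950
sample σ = √(364.4950 / 7) = √52.0707 = 7.2160%
VaR = −(μ − z·σ) = −(1.5750 − 2.326 × 7.2160) = −(-15.2094) = 15.2094%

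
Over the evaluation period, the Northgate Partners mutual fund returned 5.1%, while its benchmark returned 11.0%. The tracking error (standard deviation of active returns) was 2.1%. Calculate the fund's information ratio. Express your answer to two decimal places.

-2.81

IR = (Rp − Rb) / TE = (5.1% − 11.0%) / 2.1% = -5.90% / 2.1% = -2.8095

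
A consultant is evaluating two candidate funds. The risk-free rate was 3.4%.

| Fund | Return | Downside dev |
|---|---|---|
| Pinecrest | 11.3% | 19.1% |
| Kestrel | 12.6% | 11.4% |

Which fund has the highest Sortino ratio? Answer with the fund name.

Pinecrest: Sortino ratio = (11.3% − 3.4%) / 19.1% = 0.414
Kestrel: Sortino ratio = (12.6% − 3.4%) / 11.4% = 0.807
Highest: Kestrel (0.807).

Kestrel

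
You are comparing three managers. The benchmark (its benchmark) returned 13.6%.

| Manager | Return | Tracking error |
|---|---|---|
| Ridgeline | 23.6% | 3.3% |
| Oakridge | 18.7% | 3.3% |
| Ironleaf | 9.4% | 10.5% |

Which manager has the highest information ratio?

Ridgeline: IR = (23.6% − 13.6%) / 3.3% = 3.030
Oakridge: IR = (18.7% − 13.6%) / 3.3% = 1.545
Ironleaf: IR = (9.4% − 13.6%) / 10.5% = -0.400
Highest: Ridgeline (3.030).

Ridgeline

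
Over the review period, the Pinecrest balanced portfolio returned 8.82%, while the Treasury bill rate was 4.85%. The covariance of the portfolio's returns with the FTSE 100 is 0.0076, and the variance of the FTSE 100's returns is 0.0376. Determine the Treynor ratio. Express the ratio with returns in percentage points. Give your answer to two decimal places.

19.64

β = Cov / Var = 0.0076 / 0.0376 = 0.2021
Treynor = (Rp − Rf) / β = (8.82% − 4.85%) / 0.2021 = 3.97 / 0.2021 = 19.6437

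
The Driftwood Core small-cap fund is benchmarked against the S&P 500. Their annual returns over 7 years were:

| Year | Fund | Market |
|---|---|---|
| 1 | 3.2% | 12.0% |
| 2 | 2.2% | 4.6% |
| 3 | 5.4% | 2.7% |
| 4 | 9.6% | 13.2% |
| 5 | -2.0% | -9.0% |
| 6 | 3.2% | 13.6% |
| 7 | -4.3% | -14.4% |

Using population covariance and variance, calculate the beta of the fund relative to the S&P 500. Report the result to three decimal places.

r̄p = 2.4714%,  r̄m = 3.2429%
Cov = Σ(rp − r̄p)(rm − r̄m) / 7 = 36.7369
Var(rm) = Σ(rm − r̄m)² / 7 = 106.6282
β = Cov / Var = 36.7369 / 106.6282 = 0.3445

0.345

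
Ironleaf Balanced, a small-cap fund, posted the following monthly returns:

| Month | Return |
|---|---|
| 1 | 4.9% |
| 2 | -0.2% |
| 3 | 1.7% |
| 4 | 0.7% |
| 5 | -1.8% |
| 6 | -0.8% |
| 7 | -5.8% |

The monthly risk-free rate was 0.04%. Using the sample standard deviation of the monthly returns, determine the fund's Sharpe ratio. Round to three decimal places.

μ = (4.9 − 0.2 + 1.7 + 0.7 − 1.8 − 0.8 − 5.8) / 7 = -1.30 / 7 = -0.1857%
Sample σ = √[Σ(r − μ)² / 6] = √[64.7086 / 6] = √10.7848 = 3.2840%
Sharpe = (μ − rf) / σ = (-0.1857 − 0.04) / 3.2840 = -0.2257 / 3.2840 = -0.0687

-0.069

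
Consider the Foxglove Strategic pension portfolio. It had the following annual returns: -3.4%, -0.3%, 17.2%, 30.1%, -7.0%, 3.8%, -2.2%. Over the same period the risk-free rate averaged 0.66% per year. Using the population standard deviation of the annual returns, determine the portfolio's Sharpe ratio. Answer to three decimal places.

Mean return r̄ = 38.20 / 7 = 5.4571%
Population std dev = √[1073.3171 / 7] = 12.3827%
Sharpe = (r̄ − rf) / σ = (5.4571 − 0.66) / 12.3827 = 4.7971 / 12.3827 = 0.3874

0.387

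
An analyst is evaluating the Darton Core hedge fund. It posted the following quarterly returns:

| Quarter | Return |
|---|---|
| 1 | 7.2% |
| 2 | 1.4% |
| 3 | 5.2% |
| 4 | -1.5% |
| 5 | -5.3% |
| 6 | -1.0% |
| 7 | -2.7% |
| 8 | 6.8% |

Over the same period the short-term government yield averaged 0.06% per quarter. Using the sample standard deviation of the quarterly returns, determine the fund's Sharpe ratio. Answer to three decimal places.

Mean return r̄ = 10.10 / 8 = 1.2625%
Σ(r − r̄)² = (7.2 − 1.2625)² + (1.4 − 1.2625)² + (5.2 − 1.2625)² + … = 152.9588
σ = √[152.9588 / 7] = 4.6745%
Sharpe = (r̄ − rf) / σ = (1.2625 − 0.06) / 4.6745 = 1.2025 / 4.6745 = 0.2572

0.257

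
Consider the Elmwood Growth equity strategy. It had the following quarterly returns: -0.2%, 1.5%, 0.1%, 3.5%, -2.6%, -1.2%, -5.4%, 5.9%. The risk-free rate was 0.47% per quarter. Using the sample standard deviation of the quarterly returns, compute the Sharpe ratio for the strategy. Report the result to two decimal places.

-0.08

r̄ = (-0.2 + 1.5 + 0.1 + 3.5 − 2.6 − 1.2 − 5.4 + 5.9) / 8 = 0.2000%
Σ(r − r̄)² = (-0.2 − 0.2000)² + (1.5 − 0.2000)² + (0.1 − 0.2000)² + … = 86.4000
σ = √[86.4000 / 7] = 3.5132%
Sharpe = (r̄ − rf) / σ = (0.2000 − 0.47) / 3.5132 = -0.2700 / 3.5132 = -0.0769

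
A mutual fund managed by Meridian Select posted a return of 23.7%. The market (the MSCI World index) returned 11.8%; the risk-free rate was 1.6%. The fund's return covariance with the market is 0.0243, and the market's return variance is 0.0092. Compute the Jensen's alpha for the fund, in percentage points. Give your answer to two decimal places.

β = Cov / Var = 0.0243 / 0.0092 = 2.6413
E[R] = Rf + β(Rm − Rf) = 1.6% + 2.6413 × (11.8% − 1.6%) = 28.5413%
α = Rp − E[R] = 23.7% − 28.5413% = -4.8413

-4.84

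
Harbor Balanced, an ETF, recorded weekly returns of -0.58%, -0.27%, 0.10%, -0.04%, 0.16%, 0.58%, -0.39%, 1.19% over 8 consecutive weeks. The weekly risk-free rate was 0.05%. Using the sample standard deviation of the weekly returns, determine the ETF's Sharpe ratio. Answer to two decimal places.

0.08

μ = (-0.58 − 0.27 + 0.1 − 0.04 + 0.16 + 0.58 − 0.39 + 1.19) / 8 = 0.750 / 8 = 0.0938%
Σ(r − μ)² = (-0.58 − 0.0938)² + (-0.27 − 0.0938)² + … = 2.2808
sample σ = √(2.2808 / 7) = √0.3258 = 0.5708%
Sharpe = (μ − rf) / σ = (0.0938 − 0.05) / 0.5708 = 0.0438 / 0.5708 = 0.0767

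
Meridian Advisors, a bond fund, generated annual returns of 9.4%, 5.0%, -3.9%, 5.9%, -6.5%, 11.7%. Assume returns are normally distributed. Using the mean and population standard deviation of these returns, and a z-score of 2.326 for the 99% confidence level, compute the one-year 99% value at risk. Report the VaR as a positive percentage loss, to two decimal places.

r̄ = (9.4 + 5 − 3.9 + 5.9 − 6.5 + 11.7) / 6 = 21.60 / 6 = 3.6000%
Population std dev = √[264.7600 / 6] = 6.6428%
VaR = −(r̄ − z·σ) = −(3.6000 − 2.326 × 6.6428) = −(-11.8512) = 11.8512%

11.85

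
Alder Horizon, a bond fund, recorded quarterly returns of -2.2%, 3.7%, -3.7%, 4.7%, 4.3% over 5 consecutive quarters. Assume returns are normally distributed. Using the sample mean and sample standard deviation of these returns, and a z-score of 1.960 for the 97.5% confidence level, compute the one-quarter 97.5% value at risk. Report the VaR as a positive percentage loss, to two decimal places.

μ = (-2.2 + 3.7 − 3.7 + 4.7 + 4.3) / 5 = 6.80 / 5 = 1.3600%
Sample σ = √[Σ(r − μ)² / 4] = √[63.5520 / 4] = √15.8880 = 3.9860%
VaR = −(μ − z·σ) = −(1.3600 − 1.960 × 3.9860) = −(-6.4526) = 6.4526%

6.45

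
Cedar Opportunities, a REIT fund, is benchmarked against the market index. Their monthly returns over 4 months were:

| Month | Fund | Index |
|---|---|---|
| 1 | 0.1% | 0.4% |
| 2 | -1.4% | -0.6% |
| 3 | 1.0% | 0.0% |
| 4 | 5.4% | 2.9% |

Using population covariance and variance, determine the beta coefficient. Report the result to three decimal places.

r̄p = 1.2750%,  r̄m = 0.6750%
Cov = Σ(rp − r̄p)(rm − r̄m) / 4 = 3.2744
Var(rm) = Σ(rm − r̄m)² / 4 = 1.7769
β = Cov / Var = 3.2744 / 1.7769 = 1.8428

1.843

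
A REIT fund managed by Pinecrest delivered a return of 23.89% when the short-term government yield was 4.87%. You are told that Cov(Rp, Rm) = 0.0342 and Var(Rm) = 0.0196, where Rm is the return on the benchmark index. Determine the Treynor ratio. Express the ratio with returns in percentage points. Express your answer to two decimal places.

β = Cov / Var = 0.0342 / 0.0196 = 1.7449
Treynor = (Rp − Rf) / β = (23.89% − 4.87%) / 1.7449 = 19.02 / 1.7449 = 10.9003

10.90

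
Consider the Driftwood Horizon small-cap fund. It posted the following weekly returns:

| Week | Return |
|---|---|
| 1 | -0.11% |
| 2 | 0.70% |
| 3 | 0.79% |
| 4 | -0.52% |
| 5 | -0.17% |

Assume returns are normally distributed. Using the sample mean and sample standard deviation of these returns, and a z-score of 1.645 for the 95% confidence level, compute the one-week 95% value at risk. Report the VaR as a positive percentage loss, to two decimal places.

0.81

r̄ = (-0.11 + 0.7 + 0.79 − 0.52 − 0.17) / 5 = 0.1380%
Sample std dev = √[1.3303 / 4] = 0.5767%
VaR = −(r̄ − z·σ) = −(0.1380 − 1.645 × 0.5767) = −(-0.8107) = 0.8107%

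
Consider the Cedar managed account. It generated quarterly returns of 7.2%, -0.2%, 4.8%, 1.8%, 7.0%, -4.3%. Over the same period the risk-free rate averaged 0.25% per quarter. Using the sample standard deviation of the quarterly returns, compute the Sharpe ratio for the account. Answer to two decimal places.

μ = (7.2 − 0.2 + 4.8 + 1.8 + 7 − 4.3) / 6 = 2.7167%
Sample std dev = √[101.3683 / 5] = 4.5026%
Sharpe = (μ − rf) / σ = (2.7167 − 0.25) / 4.5026 = 2.4667 / 4.5026 = 0.5478

0.55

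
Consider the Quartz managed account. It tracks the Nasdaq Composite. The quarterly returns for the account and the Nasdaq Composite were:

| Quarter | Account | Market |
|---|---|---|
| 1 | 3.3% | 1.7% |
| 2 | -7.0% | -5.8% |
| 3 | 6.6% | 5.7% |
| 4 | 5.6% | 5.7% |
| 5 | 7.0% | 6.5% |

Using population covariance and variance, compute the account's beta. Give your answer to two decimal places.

r̄p = 3.1000%,  r̄m = 2.7600%
Cov = Σ(rp − r̄p)(rm − r̄m) / 5 = 23.6940
Var(rm) = Σ(rm − r̄m)² / 5 = 21.1344
β = Cov / Var = 23.6940 / 21.1344 = 1.1211

1.12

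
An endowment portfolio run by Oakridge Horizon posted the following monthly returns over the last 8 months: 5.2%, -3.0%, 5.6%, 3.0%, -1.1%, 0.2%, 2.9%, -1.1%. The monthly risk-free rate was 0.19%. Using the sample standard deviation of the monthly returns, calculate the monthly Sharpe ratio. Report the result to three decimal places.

0.402

Mean return r̄ = 11.70 / 8 = 1.4625%
Σ(r − r̄)² = 70.1588; sample σ = √(70.1588/7) = 3.1659%
Sharpe = (r̄ − rf) / σ = (1.4625 − 0.19) / 3.1659 = 1.2725 / 3.1659 = 0.4019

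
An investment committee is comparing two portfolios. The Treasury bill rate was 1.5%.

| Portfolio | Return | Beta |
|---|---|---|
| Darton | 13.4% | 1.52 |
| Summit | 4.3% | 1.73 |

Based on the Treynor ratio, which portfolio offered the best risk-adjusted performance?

Darton

Darton: Treynor = (13.4% − 1.5%) / 1.52 = 7.829
Summit: Treynor = (4.3% − 1.5%) / 1.73 = 1.618
Highest: Darton (7.829).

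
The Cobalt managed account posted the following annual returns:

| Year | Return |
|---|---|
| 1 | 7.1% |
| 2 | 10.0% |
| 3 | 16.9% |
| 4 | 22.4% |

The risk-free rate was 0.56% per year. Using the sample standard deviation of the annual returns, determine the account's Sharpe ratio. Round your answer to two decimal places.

1.96

μ = (7.1 + 10 + 16.9 + 22.4) / 4 = 14.1000%
Sample std dev = √[142.5400 / 3] = 6.8930%
Sharpe = (μ − rf) / σ = (14.1000 − 0.56) / 6.8930 = 13.5400 / 6.8930 = 1.9643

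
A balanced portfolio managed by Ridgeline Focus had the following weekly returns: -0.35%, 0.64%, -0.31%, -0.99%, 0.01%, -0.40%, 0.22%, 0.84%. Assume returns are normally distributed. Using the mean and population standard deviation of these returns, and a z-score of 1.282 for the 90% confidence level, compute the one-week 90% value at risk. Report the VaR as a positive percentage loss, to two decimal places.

0.76

Mean return μ = -0.340 / 8 = -0.0425%
Σ(r − μ)² = (-0.35 − (-0.0425))² + (0.64 − (-0.0425))² + … = 2.5080
σ = √[2.5080 / 8] = 0.5599%
VaR = −(μ − z·σ) = −(-0.0425 − 1.282 × 0.5599) = −(-0.7603) = 0.7603%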